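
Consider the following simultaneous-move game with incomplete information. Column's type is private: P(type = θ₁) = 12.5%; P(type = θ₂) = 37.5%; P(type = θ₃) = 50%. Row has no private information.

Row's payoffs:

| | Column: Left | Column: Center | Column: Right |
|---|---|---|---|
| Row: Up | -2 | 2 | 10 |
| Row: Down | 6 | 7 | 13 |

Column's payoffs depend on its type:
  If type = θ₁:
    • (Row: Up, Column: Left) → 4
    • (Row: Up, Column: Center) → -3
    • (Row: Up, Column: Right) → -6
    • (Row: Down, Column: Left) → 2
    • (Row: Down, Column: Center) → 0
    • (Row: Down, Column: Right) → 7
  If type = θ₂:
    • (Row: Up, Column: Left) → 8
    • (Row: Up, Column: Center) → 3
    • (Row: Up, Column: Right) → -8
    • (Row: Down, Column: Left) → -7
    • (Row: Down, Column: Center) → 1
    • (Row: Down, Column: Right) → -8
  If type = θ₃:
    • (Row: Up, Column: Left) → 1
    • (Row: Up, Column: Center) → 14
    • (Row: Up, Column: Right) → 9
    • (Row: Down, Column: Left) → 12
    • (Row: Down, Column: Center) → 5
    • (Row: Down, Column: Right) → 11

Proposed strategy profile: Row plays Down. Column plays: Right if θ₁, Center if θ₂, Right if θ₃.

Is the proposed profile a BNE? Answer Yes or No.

A profile is a BNE iff every type of every player is best-responding given beliefs about the other side.
Row plays Down: E[Down] = 0.125·(13) + 0.375·(7) + 0.5·(13) = 10.75; E[Up] = 7. Best-responding. ✓
Column (type θ₁), facing Down: Left gives 2, Center gives 0, Right gives 7. Proposed Right is best. ✓
Column (type θ₂), facing Down: Left gives -7, Center gives 1, Right gives -8. Proposed Center is best. ✓
Column (type θ₃), facing Down: Left gives 12, Center gives 5, Right gives 11. Proposed Right is not best — profitable deviation exists. ✗

No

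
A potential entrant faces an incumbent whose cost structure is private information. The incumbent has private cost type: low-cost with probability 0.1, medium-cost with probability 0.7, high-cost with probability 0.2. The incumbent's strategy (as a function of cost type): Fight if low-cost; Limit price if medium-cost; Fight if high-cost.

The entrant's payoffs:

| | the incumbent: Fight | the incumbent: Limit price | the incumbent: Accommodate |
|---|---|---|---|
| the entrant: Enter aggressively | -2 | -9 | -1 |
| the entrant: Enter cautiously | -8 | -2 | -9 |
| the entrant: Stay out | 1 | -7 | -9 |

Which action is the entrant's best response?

Enter cautiously

E[Enter aggressively] = 0.1·(-2) + 0.7·(-9) + 0.2·(-2) = -6.9
E[Enter cautiously] = 0.1·(-8) + 0.7·(-2) + 0.2·(-8) = -3.8
E[Stay out] = 0.1·(1) + 0.7·(-7) + 0.2·(1) = -4.6
Best response: Enter cautiously (-3.8 is the largest).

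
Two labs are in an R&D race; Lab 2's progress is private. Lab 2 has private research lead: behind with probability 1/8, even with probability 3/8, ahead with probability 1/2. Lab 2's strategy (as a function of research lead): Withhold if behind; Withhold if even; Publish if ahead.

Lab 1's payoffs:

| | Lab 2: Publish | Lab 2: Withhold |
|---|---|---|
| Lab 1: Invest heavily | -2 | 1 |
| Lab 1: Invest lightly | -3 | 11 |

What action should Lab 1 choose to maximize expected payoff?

Invest lightly

E[Invest heavily] = 1/8·(1) + 3/8·(1) + 1/2·(-2) = -1/2
E[Invest lightly] = 1/8·(11) + 3/8·(11) + 1/2·(-3) = 4
Best response: Invest lightly (4 is the largest).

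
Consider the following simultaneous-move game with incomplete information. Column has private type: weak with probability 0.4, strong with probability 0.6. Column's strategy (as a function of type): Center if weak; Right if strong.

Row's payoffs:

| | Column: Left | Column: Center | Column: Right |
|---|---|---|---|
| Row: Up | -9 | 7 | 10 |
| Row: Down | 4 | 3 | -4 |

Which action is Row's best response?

Up

E[Up] = 0.4·(7) + 0.6·(10) = 8.8
E[Down] = 0.4·(3) + 0.6·(-4) = -1.2
Best response: Up (8.8 is the largest).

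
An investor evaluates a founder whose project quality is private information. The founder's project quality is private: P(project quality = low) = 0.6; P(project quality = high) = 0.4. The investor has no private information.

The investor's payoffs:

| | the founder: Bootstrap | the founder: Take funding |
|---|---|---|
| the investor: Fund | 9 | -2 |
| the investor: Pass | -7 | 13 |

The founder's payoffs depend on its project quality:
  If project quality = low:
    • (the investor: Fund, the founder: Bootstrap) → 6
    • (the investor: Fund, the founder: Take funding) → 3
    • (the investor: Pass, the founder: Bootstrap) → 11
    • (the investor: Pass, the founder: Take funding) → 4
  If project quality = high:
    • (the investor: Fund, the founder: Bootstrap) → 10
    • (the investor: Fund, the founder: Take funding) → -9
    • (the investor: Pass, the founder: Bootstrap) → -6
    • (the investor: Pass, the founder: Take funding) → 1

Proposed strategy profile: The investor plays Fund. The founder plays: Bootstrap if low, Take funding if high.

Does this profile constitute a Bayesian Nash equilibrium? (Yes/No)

No

A profile is a BNE iff every type of every player is best-responding given beliefs about the other side.
The investor plays Fund: E[Fund] = 0.6·(9) + 0.4·(-2) = 4.6; E[Pass] = 1. Best-responding. ✓
The founder (project quality low), facing Fund: Bootstrap gives 6, Take funding gives 3. Proposed Bootstrap is best. ✓
The founder (project quality high), facing Fund: Bootstrap gives 10, Take funding gives -9. Proposed Take funding is not best — profitable deviation exists. ✗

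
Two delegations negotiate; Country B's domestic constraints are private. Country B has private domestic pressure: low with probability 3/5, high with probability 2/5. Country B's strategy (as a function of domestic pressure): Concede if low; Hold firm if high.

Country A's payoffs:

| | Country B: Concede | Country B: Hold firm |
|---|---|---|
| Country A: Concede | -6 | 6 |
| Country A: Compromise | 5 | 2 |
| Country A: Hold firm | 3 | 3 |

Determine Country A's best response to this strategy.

Compute Country A's expected payoff for each action, taking the expectation over Country B's type.
E[Concede] = 3/5·(-6) + 2/5·(6) = -6/5
E[Compromise] = 3/5·(5) + 2/5·(2) = 19/5
E[Hold firm] = 3/5·(3) + 2/5·(3) = 3
Best response: Compromise (19/5 is the largest).

Compromise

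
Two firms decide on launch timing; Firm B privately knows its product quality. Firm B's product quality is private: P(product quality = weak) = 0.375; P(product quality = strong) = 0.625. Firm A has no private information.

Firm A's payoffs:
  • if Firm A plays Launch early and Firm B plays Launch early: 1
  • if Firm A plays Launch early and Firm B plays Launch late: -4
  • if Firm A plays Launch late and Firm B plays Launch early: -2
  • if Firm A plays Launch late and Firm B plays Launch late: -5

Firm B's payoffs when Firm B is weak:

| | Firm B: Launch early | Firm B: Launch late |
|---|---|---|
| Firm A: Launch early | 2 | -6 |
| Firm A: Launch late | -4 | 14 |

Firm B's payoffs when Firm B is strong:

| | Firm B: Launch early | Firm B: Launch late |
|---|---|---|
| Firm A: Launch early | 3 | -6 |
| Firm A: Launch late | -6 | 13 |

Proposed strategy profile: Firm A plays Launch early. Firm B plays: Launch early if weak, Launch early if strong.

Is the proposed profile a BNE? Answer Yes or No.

Yes

Firm A plays Launch early: E[Launch early] = 0.375·(1) + 0.625·(1) = 1; E[Launch late] = -2. Best-responding. ✓
Firm B (product quality weak), facing Launch early: Launch early gives 2, Launch late gives -6. Proposed Launch early is best. ✓
Firm B (product quality strong), facing Launch early: Launch early gives 3, Launch late gives -6. Proposed Launch early is best. ✓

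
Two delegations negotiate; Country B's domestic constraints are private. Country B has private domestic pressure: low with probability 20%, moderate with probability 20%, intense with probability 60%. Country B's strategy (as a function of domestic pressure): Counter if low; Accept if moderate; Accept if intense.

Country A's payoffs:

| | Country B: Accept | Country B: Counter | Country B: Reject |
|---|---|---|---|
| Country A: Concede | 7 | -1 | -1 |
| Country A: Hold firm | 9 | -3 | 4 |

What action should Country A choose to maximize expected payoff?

E[Concede] = 0.2·(-1) + 0.2·(7) + 0.6·(7) = 5.4
E[Hold firm] = 0.2·(-3) + 0.2·(9) + 0.6·(9) = 6.6
Best response: Hold firm (6.6 is the largest).

Hold firm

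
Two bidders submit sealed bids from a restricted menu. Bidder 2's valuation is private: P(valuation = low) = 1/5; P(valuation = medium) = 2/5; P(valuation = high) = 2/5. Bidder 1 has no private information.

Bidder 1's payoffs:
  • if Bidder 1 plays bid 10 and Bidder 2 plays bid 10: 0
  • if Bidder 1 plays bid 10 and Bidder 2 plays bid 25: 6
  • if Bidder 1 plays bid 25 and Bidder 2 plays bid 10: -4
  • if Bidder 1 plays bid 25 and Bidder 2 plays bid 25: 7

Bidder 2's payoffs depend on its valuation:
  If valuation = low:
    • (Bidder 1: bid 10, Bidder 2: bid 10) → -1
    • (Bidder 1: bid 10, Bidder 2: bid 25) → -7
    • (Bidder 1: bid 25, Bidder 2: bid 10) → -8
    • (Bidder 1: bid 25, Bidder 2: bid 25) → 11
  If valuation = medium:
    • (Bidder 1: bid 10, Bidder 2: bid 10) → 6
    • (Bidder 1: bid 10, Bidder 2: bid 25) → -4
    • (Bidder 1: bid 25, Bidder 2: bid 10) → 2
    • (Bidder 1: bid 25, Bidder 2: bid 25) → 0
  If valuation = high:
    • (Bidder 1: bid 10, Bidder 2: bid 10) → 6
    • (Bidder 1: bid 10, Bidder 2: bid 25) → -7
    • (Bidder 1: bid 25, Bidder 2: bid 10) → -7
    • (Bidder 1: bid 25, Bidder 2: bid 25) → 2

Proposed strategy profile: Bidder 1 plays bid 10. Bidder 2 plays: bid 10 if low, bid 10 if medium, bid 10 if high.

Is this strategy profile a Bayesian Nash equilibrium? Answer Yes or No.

Bidder 1 plays bid 10: E[bid 10] = 1/5·(0) + 2/5·(0) + 2/5·(0) = 0; E[bid 25] = -4. Best-responding. ✓
Bidder 2 (valuation low), facing bid 10: bid 10 gives -1, bid 25 gives -7. Proposed bid 10 is best. ✓
Bidder 2 (valuation medium), facing bid 10: bid 10 gives 6, bid 25 gives -4. Proposed bid 10 is best. ✓
Bidder 2 (valuation high), facing bid 10: bid 10 gives 6, bid 25 gives -7. Proposed bid 10 is best. ✓

Yes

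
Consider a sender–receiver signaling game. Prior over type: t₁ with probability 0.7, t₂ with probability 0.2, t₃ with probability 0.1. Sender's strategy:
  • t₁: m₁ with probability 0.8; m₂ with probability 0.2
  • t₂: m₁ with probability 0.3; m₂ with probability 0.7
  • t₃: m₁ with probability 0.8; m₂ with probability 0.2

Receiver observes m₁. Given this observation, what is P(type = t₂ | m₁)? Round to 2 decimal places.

0.09

P(m₁) = 0.7·0.8 + 0.2·0.3 + 0.1·0.8 = 0.7
P(t₂ | m₁) = (0.2·0.3) / 0.7 = 0.06 / 0.7 = 0.0857143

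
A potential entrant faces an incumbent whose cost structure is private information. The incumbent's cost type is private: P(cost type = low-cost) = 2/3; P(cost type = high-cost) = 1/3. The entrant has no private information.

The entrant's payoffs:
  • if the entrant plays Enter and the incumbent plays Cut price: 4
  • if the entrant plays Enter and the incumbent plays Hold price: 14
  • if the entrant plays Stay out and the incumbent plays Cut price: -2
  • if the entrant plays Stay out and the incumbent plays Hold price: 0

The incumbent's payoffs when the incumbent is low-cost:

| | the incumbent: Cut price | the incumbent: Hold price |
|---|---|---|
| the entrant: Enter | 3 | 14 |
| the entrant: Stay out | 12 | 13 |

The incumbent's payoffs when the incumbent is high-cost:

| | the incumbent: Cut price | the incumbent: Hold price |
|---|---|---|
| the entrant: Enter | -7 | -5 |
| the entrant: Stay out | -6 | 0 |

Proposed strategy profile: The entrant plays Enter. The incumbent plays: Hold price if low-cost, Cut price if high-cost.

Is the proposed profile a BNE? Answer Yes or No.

No

The entrant plays Enter: E[Enter] = 2/3·(14) + 1/3·(4) = 32/3; E[Stay out] = -2/3. Best-responding. ✓
The incumbent (cost type low-cost), facing Enter: Cut price gives 3, Hold price gives 14. Proposed Hold price is best. ✓
The incumbent (cost type high-cost), facing Enter: Cut price gives -7, Hold price gives -5. Proposed Cut price is not best — profitable deviation exists. ✗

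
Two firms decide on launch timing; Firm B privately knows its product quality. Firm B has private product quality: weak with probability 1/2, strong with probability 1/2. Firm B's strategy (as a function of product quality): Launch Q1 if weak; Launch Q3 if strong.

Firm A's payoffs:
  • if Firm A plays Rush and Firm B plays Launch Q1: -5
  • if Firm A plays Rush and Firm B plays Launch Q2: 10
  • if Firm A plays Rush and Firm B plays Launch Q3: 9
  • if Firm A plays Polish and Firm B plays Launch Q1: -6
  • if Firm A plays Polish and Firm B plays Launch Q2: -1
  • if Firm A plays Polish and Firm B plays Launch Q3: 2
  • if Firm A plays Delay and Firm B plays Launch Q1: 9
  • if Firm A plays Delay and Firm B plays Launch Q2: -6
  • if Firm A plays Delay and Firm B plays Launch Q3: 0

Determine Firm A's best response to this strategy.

Delay

E[Rush] = 1/2·(-5) + 1/2·(9) = 2
E[Polish] = 1/2·(-6) + 1/2·(2) = -2
E[Delay] = 1/2·(9) + 1/2·(0) = 9/2
Best response: Delay (9/2 is the largest).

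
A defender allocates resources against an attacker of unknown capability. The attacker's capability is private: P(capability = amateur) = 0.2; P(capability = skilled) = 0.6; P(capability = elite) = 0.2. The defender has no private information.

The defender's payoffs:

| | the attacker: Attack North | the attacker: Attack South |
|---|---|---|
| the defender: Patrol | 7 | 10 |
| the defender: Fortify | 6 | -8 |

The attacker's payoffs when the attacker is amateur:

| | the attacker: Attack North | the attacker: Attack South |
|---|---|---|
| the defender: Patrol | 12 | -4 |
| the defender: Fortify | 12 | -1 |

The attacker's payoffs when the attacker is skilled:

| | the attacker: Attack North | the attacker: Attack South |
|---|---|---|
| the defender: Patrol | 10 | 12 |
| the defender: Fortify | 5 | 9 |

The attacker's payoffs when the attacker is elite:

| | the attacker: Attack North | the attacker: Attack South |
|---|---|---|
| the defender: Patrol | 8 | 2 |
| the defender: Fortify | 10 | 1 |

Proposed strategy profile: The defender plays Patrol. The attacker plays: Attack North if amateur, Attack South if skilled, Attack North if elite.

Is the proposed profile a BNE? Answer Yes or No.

Yes

The defender plays Patrol: E[Patrol] = 0.2·(7) + 0.6·(10) + 0.2·(7) = 8.8; E[Fortify] = -2.4. Best-responding. ✓
The attacker (capability amateur), facing Patrol: Attack North gives 12, Attack South gives -4. Proposed Attack North is best. ✓
The attacker (capability skilled), facing Patrol: Attack North gives 10, Attack South gives 12. Proposed Attack South is best. ✓
The attacker (capability elite), facing Patrol: Attack North gives 8, Attack South gives 2. Proposed Attack North is best. ✓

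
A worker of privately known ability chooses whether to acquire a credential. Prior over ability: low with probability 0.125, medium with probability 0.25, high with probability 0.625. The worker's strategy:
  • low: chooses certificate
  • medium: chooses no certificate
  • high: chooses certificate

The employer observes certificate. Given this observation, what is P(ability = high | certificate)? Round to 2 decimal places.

0.83

Apply Bayes' rule using the sender's strategy as the likelihood.
P(certificate) = 0.125·1 + 0.25·0 + 0.625·1 = 0.75
P(high | certificate) = (0.625·1) / 0.75 = 0.625 / 0.75 = 0.833333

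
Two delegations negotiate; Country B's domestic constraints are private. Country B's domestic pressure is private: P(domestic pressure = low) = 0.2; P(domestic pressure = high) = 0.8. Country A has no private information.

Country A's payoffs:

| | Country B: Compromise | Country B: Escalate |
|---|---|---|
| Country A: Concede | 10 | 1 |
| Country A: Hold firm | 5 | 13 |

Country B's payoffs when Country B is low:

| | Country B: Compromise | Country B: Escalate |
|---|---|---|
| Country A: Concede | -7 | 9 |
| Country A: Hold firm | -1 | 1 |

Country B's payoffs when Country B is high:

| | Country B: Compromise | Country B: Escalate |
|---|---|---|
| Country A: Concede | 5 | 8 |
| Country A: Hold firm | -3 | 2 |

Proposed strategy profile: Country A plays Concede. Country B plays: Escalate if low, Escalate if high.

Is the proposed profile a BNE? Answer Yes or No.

No

A profile is a BNE iff every type of every player is best-responding given beliefs about the other side.
Country A plays Concede: E[Concede] = 0.2·(1) + 0.8·(1) = 1; E[Hold firm] = 13. Not best-responding. ✗
Country B (domestic pressure low), facing Concede: Compromise gives -7, Escalate gives 9. Proposed Escalate is best. ✓
Country B (domestic pressure high), facing Concede: Compromise gives 5, Escalate gives 8. Proposed Escalate is best. ✓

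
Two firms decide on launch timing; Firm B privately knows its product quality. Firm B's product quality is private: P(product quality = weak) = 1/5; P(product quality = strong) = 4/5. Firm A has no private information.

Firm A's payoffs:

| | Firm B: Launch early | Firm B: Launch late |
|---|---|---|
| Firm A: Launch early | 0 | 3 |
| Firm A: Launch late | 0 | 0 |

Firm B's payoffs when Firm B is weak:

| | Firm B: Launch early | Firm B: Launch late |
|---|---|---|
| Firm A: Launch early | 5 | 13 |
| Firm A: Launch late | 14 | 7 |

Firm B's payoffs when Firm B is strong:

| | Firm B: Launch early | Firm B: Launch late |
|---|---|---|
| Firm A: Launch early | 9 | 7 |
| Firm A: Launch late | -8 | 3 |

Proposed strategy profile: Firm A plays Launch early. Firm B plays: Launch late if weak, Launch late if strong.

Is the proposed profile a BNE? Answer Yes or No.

No

Firm A plays Launch early: E[Launch early] = 1/5·(3) + 4/5·(3) = 3; E[Launch late] = 0. Best-responding. ✓
Firm B (product quality weak), facing Launch early: Launch early gives 5, Launch late gives 13. Proposed Launch late is best. ✓
Firm B (product quality strong), facing Launch early: Launch early gives 9, Launch late gives 7. Proposed Launch late is not best — profitable deviation exists. ✗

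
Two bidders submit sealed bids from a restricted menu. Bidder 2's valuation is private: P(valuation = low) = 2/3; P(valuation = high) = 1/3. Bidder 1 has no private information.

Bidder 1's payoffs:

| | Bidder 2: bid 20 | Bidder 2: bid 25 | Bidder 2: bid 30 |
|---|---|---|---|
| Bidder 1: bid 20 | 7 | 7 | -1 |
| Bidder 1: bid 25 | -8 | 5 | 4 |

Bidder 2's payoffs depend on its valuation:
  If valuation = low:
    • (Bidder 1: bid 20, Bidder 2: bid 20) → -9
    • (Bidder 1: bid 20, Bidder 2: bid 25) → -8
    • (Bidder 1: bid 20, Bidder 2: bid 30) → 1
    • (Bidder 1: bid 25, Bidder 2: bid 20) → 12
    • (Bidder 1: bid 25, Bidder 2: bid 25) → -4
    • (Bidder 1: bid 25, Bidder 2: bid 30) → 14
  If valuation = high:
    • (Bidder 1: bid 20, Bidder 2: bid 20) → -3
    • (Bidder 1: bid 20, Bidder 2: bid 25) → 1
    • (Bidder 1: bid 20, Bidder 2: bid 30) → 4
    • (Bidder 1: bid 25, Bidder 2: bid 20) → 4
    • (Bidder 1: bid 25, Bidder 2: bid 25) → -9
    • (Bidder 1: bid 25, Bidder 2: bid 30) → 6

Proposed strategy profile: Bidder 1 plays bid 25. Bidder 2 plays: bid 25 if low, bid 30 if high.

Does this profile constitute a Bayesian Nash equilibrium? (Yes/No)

Bidder 1 plays bid 25: E[bid 25] = 2/3·(5) + 1/3·(4) = 14/3; E[bid 20] = 13/3. Best-responding. ✓
Bidder 2 (valuation low), facing bid 25: bid 20 gives 12, bid 25 gives -4, bid 30 gives 14. Proposed bid 25 is not best — profitable deviation exists. ✗
Bidder 2 (valuation high), facing bid 25: bid 20 gives 4, bid 25 gives -9, bid 30 gives 6. Proposed bid 30 is best. ✓

No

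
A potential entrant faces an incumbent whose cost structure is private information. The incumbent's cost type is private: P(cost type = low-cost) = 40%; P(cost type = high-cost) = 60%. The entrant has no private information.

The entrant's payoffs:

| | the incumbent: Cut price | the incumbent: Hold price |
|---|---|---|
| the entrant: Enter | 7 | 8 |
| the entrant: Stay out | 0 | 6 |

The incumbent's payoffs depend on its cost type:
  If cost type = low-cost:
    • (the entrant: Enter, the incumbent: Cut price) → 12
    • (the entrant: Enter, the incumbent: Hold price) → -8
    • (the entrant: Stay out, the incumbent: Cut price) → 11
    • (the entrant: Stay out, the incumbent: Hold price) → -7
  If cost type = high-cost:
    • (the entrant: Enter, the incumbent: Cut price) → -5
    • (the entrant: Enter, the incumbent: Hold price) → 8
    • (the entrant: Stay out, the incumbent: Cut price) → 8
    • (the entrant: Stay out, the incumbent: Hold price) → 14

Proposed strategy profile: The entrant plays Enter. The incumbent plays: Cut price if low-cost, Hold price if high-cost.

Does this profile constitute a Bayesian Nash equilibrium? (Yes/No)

A profile is a BNE iff every type of every player is best-responding given beliefs about the other side.
The entrant plays Enter: E[Enter] = 0.4·(7) + 0.6·(8) = 7.6; E[Stay out] = 3.6. Best-responding. ✓
The incumbent (cost type low-cost), facing Enter: Cut price gives 12, Hold price gives -8. Proposed Cut price is best. ✓
The incumbent (cost type high-cost), facing Enter: Cut price gives -5, Hold price gives 8. Proposed Hold price is best. ✓

Yes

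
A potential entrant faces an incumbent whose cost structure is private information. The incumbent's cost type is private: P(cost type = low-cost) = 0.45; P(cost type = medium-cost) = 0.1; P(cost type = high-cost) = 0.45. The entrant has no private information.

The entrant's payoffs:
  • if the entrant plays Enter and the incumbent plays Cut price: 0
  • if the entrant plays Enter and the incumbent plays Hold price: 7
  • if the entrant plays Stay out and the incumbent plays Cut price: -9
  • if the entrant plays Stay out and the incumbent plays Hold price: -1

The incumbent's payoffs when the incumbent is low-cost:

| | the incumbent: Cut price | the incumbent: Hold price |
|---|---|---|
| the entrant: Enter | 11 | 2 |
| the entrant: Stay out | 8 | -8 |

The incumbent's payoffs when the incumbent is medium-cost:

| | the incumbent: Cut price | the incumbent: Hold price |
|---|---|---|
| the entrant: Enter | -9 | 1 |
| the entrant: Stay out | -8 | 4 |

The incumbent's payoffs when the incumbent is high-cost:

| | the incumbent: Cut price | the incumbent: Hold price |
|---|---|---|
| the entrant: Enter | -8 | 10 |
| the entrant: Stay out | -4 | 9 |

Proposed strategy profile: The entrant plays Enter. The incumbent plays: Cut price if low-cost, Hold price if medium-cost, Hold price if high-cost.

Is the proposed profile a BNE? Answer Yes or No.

Yes

The entrant plays Enter: E[Enter] = 0.45·(0) + 0.1·(7) + 0.45·(7) = 3.85; E[Stay out] = -4.6. Best-responding. ✓
The incumbent (cost type low-cost), facing Enter: Cut price gives 11, Hold price gives 2. Proposed Cut price is best. ✓
The incumbent (cost type medium-cost), facing Enter: Cut price gives -9, Hold price gives 1. Proposed Hold price is best. ✓
The incumbent (cost type high-cost), facing Enter: Cut price gives -8, Hold price gives 10. Proposed Hold price is best. ✓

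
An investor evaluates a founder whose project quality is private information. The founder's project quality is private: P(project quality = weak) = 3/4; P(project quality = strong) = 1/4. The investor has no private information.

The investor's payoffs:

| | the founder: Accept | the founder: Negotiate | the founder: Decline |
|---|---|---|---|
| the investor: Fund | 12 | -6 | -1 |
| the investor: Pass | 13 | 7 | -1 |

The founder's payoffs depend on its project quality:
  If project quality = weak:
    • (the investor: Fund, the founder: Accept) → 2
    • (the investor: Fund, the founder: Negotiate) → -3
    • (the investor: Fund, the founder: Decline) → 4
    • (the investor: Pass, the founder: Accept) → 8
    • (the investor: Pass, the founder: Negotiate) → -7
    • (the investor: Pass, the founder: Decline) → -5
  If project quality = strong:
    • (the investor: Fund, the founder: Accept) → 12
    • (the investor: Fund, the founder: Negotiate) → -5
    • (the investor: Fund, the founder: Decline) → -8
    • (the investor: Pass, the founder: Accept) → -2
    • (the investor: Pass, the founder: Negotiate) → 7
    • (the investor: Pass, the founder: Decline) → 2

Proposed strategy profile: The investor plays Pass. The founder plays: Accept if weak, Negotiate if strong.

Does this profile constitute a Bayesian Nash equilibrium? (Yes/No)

Yes

A profile is a BNE iff every type of every player is best-responding given beliefs about the other side.
The investor plays Pass: E[Pass] = 3/4·(13) + 1/4·(7) = 23/2; E[Fund] = 15/2. Best-responding. ✓
The founder (project quality weak), facing Pass: Accept gives 8, Negotiate gives -7, Decline gives -5. Proposed Accept is best. ✓
The founder (project quality strong), facing Pass: Accept gives -2, Negotiate gives 7, Decline gives 2. Proposed Negotiate is best. ✓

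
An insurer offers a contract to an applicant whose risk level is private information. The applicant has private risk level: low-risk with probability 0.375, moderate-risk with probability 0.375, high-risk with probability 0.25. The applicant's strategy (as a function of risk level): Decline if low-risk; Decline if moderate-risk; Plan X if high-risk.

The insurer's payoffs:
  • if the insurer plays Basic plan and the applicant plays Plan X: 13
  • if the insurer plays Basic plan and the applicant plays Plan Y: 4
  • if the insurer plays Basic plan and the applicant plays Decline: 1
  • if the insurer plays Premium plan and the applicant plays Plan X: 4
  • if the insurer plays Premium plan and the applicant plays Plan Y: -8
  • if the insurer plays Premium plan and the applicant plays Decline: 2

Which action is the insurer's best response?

Basic plan

E[Basic plan] = 0.375·(1) + 0.375·(1) + 0.25·(13) = 4
E[Premium plan] = 0.375·(2) + 0.375·(2) + 0.25·(4) = 2.5
Best response: Basic plan (4 is the largest).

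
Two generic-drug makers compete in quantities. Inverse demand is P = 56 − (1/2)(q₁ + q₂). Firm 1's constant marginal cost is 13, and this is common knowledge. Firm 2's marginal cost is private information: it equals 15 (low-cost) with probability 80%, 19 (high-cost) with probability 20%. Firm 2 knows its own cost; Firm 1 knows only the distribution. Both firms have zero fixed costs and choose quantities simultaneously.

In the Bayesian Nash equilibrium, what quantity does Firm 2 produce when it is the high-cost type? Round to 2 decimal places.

21.73

Each type of Firm 2 best-responds to q₁; Firm 1 best-responds to the expected q₂ over Firm 2's types.
Firm 2 with cost c maximizes (56 − (1/2)(q₁+q₂) − c)·q₂, giving q₂(c) = (56 − c − (1/2)q₁).
E[c₂] = 0.8·15 + 0.2·19 = 15.8
Firm 1's FOC against E[q₂] yields q₁ = (56 − 2·13 + E[c₂])/(3/2) = (56 − 26 + 15.8)/(3/2) = 30.5333.
q₂(high-cost) = (56 − 19 − (1/2)·30.5333) = 21.7333.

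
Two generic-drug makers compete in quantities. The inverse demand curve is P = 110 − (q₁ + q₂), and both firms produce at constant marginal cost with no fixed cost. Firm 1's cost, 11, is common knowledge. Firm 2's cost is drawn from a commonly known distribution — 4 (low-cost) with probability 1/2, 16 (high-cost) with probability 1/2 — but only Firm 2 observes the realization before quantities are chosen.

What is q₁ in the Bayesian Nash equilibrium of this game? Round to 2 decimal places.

Firm 2 with cost c maximizes (110 − (q₁+q₂) − c)·q₂, giving q₂(c) = (110 − c − q₁)/2.
E[c₂] = 1/2·4 + 1/2·16 = 10
Firm 1's FOC against E[q₂] yields q₁ = (110 − 2·11 + E[c₂])/3 = (110 − 22 + 10)/3 = 32.6667.

32.67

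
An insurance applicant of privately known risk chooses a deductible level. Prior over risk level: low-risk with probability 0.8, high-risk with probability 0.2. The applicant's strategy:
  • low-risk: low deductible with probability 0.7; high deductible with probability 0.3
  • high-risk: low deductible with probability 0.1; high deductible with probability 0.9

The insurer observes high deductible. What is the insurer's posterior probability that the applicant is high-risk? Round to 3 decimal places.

0.429

Apply Bayes' rule using the sender's strategy as the likelihood.
P(high deductible) = 0.8·0.3 + 0.2·0.9 = 0.42
P(high-risk | high deductible) = (0.2·0.9) / 0.42 = 0.18 / 0.42 = 0.428571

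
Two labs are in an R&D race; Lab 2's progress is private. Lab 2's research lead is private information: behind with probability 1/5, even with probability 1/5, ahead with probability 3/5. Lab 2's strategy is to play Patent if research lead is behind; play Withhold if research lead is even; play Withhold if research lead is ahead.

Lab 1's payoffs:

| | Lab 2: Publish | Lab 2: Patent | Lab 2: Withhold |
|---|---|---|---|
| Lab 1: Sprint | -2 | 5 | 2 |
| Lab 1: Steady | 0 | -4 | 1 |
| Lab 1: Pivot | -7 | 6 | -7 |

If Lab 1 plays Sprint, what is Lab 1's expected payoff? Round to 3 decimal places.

E[Sprint] = 1/5·5 + 1/5·2 + 3/5·2 = 1 + 2/5 + 6/5 = 13/5

2.600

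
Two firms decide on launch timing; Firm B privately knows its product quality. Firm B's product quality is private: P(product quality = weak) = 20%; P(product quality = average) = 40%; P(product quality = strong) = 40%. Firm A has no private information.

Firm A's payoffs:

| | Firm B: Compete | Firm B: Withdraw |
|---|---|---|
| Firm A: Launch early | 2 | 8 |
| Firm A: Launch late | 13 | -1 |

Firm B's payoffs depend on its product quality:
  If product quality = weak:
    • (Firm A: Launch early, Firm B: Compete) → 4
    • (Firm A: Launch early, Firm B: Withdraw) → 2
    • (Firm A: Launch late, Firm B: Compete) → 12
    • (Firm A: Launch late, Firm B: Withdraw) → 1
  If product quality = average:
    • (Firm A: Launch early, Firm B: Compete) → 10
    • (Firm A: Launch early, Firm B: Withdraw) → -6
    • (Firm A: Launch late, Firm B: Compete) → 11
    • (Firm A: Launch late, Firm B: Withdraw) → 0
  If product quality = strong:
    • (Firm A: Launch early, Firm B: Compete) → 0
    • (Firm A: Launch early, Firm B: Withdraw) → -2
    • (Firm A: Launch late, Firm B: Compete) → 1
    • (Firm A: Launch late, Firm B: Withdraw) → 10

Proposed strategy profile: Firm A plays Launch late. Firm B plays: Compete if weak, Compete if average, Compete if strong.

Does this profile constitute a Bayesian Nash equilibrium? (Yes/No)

Firm A plays Launch late: E[Launch late] = 0.2·(13) + 0.4·(13) + 0.4·(13) = 13; E[Launch early] = 2. Best-responding. ✓
Firm B (product quality weak), facing Launch late: Compete gives 12, Withdraw gives 1. Proposed Compete is best. ✓
Firm B (product quality average), facing Launch late: Compete gives 11, Withdraw gives 0. Proposed Compete is best. ✓
Firm B (product quality strong), facing Launch late: Compete gives 1, Withdraw gives 10. Proposed Compete is not best — profitable deviation exists. ✗

No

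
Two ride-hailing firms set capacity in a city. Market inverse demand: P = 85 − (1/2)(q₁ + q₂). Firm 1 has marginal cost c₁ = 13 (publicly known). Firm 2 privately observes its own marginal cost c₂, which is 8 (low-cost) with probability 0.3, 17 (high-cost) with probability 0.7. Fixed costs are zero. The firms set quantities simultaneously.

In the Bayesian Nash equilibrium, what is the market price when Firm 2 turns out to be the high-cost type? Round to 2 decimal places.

38.78

Firm 2 with cost c maximizes (85 − (1/2)(q₁+q₂) − c)·q₂, giving q₂(c) = (85 − c − (1/2)q₁).
E[c₂] = 0.3·8 + 0.7·17 = 14.3
Firm 1's FOC against E[q₂] yields q₁ = (85 − 2·13 + E[c₂])/(3/2) = (85 − 26 + 14.3)/(3/2) = 48.8667.
q₂(high-cost) = 43.5667, so P = 85 − (1/2)·(48.8667 + 43.5667) = 38.7833.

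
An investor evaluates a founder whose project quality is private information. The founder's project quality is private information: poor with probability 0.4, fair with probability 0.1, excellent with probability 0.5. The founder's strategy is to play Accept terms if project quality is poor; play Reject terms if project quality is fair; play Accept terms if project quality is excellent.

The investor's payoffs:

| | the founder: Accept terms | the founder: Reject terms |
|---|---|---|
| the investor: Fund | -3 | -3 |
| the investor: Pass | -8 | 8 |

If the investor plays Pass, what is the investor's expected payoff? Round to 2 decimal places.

-6.40

E[Pass] = 0.4·(-8) + 0.1·8 + 0.5·(-8) = (-3.2) + 0.8 + (-4) = -6.4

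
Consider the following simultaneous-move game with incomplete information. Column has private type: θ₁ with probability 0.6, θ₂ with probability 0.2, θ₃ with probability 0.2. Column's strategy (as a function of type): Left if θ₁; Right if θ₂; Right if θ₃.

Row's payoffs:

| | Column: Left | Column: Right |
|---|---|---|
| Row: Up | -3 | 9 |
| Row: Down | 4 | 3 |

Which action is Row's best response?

Compute Row's expected payoff for each action, taking the expectation over Column's type.
E[Up] = 0.6·(-3) + 0.2·(9) + 0.2·(9) = 1.8
E[Down] = 0.6·(4) + 0.2·(3) + 0.2·(3) = 3.6
Best response: Down (3.6 is the largest).

Down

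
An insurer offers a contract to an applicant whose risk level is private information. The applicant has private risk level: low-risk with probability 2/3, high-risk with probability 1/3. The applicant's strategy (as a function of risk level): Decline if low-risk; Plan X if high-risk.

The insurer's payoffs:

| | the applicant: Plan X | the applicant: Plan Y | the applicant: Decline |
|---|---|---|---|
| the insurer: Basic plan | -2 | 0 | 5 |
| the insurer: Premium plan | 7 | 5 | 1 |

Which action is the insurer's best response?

Premium plan

E[Basic plan] = 2/3·(5) + 1/3·(-2) = 8/3
E[Premium plan] = 2/3·(1) + 1/3·(7) = 3
Best response: Premium plan (3 is the largest).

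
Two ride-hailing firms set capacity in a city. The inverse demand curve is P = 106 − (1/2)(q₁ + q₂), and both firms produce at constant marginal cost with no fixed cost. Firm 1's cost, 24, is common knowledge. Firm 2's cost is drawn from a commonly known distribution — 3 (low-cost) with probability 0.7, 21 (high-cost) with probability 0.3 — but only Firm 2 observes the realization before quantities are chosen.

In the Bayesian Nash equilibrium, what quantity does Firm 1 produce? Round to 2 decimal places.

Each type of Firm 2 best-responds to q₁; Firm 1 best-responds to the expected q₂ over Firm 2's types.
Firm 2 with cost c maximizes (106 − (1/2)(q₁+q₂) − c)·q₂, giving q₂(c) = (106 − c − (1/2)q₁).
E[c₂] = 0.7·3 + 0.3·21 = 8.4
Firm 1's FOC against E[q₂] yields q₁ = (106 − 2·24 + E[c₂])/(3/2) = (106 − 48 + 8.4)/(3/2) = 44.2667.

44.27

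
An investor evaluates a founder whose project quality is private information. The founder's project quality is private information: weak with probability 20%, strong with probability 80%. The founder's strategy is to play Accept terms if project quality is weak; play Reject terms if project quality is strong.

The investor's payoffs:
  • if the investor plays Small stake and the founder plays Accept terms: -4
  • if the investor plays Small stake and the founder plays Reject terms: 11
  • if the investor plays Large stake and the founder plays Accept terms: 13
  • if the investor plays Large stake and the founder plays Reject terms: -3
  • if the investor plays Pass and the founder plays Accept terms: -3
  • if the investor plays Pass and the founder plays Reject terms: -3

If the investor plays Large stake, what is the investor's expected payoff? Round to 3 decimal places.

E[Large stake] = 0.2·13 + 0.8·(-3) = 2.6 + (-2.4) = 0.2

0.200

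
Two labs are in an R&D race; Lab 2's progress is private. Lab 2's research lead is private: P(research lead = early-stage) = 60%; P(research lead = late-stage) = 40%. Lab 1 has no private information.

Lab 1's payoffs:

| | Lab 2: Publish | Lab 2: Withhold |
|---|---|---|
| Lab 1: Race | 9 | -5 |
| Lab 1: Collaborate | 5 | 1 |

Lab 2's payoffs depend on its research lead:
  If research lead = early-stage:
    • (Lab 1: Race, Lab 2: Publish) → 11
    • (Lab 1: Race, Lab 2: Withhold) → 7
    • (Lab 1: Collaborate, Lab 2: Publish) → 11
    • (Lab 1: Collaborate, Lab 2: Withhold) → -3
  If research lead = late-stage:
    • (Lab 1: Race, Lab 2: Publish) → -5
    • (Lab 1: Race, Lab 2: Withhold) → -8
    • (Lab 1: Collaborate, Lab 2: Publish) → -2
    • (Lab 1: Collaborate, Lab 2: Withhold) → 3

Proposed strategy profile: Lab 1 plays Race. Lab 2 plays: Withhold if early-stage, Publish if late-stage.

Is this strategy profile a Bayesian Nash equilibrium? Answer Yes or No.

No

Lab 1 plays Race: E[Race] = 0.6·(-5) + 0.4·(9) = 0.6; E[Collaborate] = 2.6. Not best-responding. ✗
Lab 2 (research lead early-stage), facing Race: Publish gives 11, Withhold gives 7. Proposed Withhold is not best — profitable deviation exists. ✗
Lab 2 (research lead late-stage), facing Race: Publish gives -5, Withhold gives -8. Proposed Publish is best. ✓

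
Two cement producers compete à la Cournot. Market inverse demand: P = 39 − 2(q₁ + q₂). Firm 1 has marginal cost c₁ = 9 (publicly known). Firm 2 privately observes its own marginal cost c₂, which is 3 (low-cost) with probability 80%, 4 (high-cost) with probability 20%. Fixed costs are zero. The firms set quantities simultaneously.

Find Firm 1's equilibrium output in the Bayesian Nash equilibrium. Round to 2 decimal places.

Type-c best response for Firm 2: q₂(c) = (39 − c)/4 − q₁/2.
Firm 1 maximizes expected profit; its first-order condition is 39 − 4q₁ − 2E[q₂] − 9 = 0.
Substituting E[q₂] and solving: E[c₂] = 3.2, so q₁ = (39 − 2·9 + 3.2)/6 = 4.03333.

4.03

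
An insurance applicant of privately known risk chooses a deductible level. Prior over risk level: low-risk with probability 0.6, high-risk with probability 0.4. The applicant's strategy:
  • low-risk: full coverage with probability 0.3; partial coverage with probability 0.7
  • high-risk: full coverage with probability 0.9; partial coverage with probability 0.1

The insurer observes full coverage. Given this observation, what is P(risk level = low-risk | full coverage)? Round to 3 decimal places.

0.333

P(full coverage) = 0.6·0.3 + 0.4·0.9 = 0.54
P(low-risk | full coverage) = (0.6·0.3) / 0.54 = 0.18 / 0.54 = 0.333333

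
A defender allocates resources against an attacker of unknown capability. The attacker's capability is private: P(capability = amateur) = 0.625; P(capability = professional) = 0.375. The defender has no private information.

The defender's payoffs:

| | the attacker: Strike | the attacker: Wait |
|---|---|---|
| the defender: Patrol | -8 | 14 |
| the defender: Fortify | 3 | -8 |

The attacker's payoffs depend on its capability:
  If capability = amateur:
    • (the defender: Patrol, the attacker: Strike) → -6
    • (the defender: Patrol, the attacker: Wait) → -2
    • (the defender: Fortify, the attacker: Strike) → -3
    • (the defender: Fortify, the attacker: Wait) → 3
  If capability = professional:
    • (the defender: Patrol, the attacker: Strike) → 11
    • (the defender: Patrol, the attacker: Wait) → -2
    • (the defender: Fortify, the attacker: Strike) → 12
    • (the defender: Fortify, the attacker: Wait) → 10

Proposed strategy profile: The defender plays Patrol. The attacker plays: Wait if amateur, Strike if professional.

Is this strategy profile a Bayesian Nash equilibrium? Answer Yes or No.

A profile is a BNE iff every type of every player is best-responding given beliefs about the other side.
The defender plays Patrol: E[Patrol] = 0.625·(14) + 0.375·(-8) = 5.75; E[Fortify] = -3.875. Best-responding. ✓
The attacker (capability amateur), facing Patrol: Strike gives -6, Wait gives -2. Proposed Wait is best. ✓
The attacker (capability professional), facing Patrol: Strike gives 11, Wait gives -2. Proposed Strike is best. ✓

Yes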